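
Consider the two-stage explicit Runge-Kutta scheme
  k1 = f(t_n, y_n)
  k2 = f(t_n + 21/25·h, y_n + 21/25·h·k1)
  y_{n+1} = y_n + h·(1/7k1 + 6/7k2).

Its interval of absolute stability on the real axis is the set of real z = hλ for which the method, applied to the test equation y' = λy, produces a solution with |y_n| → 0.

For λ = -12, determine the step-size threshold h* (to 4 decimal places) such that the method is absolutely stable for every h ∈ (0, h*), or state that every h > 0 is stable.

(-1.3889,0); λ=-12 ⇒ h* = (25/18)/12 = 0.1157.

With y'=λy (z=hλ):
  k1=λy_n ⇒ h·k1=z·y_n;  k2=λ(1+21/25z)y_n ⇒ h·k2=z(1+21/25z)y_n
  y_{n+1}/y_n = 1 + 1/7z + 6/7z(1+21/25z) = 1 + z + 18/25z²
  Hence R(z) = 1 + z + 18/25z².

Solve |R(x)|<1 on ℝ⁻.
x=-1.66: |R|=1.3240
R=1: x+18/25x²=0 ⇒ x=−25/18=-1.3889; min R=1−1/(4·18/25)=0.6528>−1
Confirm numerically:
  x=-1.360: |R|=0.97171 <1
  x=-1.002: |R|=0.72088 <1
  x=-0.688: |R|=0.65281 <1
  x=-1.793: |R|=1.52169 >1
  x=-1.581: |R|=1.21868 >1
Interval (-1.3889, 0).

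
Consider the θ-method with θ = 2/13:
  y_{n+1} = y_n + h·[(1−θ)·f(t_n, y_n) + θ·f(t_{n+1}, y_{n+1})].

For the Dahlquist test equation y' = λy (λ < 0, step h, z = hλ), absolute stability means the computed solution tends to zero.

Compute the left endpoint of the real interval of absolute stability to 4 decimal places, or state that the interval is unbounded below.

Set f=λy, z=hλ:
  y_{n+1} = y_n + z·[11/13·y_n + 2/13·y_{n+1}] ⇒ (1 − 2/13z)y_{n+1} = (1 + 11/13z)y_n
  R(z) = (1 + 11/13z)/(1 − 2/13z).

Find x<0 with |R(x)|<1.
x=-0.45: |R|=0.5791
R=−1: 1+11/13x = −1+2/13x ⇒ -9/13x=2 ⇒ x=2/(-9/13)=-2.8889
Confirm numerically:
  x=-2.519: |R|=0.81545 <1
  x=-2.292: |R|=0.69449 <1
  x=-1.583: |R|=0.27298 <1
  x=-1.492: |R|=0.21346 <1
  x=-3.427: |R|=1.24393 >1
  x=-3.143: |R|=1.11858 >1
  x=-3.044: |R|=1.07313 >1
So |R|<1 on (-2.8889, 0).

left endpoint -2.8889.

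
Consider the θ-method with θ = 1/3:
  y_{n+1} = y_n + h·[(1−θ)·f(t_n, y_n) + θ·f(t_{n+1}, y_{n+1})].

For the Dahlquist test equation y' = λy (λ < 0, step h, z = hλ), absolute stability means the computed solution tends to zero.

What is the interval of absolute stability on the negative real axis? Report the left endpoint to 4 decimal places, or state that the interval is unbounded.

z∈(-6.0000,0).

Set f=λy, z=hλ:
  y_{n+1} = y_n + z·[2/3·y_n + 1/3·y_{n+1}] ⇒ (1 − 1/3z)y_{n+1} = (1 + 2/3z)y_n
  R(z) = (1 + 2/3z)/(1 − 1/3z).

Find x<0 with |R(x)|<1.
x=-1.7: |R|=0.0851
R=−1: 1+2/3x = −1+1/3x ⇒ -1/3x=2 ⇒ x=2/(-1/3)=-6.0000
Confirm numerically:
  x=-5.835: |R|=0.98132 <1
  x=-5.557: |R|=0.94823 <1
  x=-4.492: |R|=0.79872 <1
  x=-3.753: |R|=0.66726 <1
  x=-6.144: |R|=1.01575 >1
  x=-6.024: |R|=1.00266 >1
Stable set (-6.0000, 0).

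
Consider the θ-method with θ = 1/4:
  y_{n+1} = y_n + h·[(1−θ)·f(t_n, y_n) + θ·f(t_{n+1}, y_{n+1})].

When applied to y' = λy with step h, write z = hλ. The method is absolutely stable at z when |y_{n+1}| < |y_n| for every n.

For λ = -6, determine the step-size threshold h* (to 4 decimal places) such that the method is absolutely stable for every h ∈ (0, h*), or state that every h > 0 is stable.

(-4.0000,0); λ=-6 ⇒ h* = (4)/6 = 0.6667.

Test eqn y'=λy, z=hλ:
  y_{n+1} = y_n + z·[3/4·y_n + 1/4·y_{n+1}] ⇒ (1 − 1/4z)y_{n+1} = (1 + 3/4z)y_n
  R(z) = (1 + 3/4z)/(1 − 1/4z).

Solve |R(x)|<1 on ℝ⁻.
x=-0.49: |R|=0.5635
R=−1: 1+3/4x = −1+1/4x ⇒ -1/2x=2 ⇒ x=2/(-1/2)=-4.0000
Confirm numerically:
  x=-3.551: |R|=0.88108 <1
  x=-3.264: |R|=0.79736 <1
  x=-2.024: |R|=0.34396 <1
  x=-4.295: |R|=1.07113 >1
  x=-4.062: |R|=1.01538 >1
So |R|<1 on (-4.0000, 0).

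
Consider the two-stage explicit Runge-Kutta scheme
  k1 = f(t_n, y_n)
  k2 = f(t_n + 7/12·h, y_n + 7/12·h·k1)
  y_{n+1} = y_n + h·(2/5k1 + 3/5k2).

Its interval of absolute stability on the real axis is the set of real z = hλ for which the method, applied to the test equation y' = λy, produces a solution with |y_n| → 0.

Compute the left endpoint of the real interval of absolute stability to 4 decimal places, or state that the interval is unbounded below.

left endpoint -2.8571.

Set f=λy, z=hλ:
  k1=λy_n ⇒ h·k1=z·y_n;  k2=λ(1+7/12z)y_n ⇒ h·k2=z(1+7/12z)y_n
  y_{n+1}/y_n = 1 + 2/5z + 3/5z(1+7/12z) = 1 + z + 7/20z²
  so R(z) = 1 + z + 7/20z².

Boundary: |R(x)|=1, x<0.
x=-0.47: |R|=0.6073
R=1: x+7/20x²=0 ⇒ x=−20/7=-2.8571; min R=1−1/(4·7/20)=0.2857>−1
Confirm numerically:
  x=-2.832: |R|=0.97508 <1
  x=-1.294: |R|=0.29205 <1
  x=-1.288: |R|=0.29263 <1
  x=-3.420: |R|=1.67374 >1
  x=-3.292: |R|=1.50104 >1
  x=-3.061: |R|=1.21840 >1
Stable set (-2.8571, 0).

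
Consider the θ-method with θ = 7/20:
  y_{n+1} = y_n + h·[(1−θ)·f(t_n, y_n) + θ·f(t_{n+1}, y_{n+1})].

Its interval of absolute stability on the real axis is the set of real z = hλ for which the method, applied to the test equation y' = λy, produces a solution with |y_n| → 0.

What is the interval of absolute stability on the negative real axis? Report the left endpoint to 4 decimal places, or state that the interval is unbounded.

On y'=λy, z=hλ:
  y_{n+1} = y_n + z·[13/20·y_n + 7/20·y_{n+1}] ⇒ (1 − 7/20z)y_{n+1} = (1 + 13/20z)y_n
  ⇒ R(z) = (1 + 13/20z)/(1 − 7/20z).

Need |R(x)|<1, x<0.
x=-1.24: |R|=0.1353
R=−1: 1+13/20x = −1+7/20x ⇒ -3/10x=2 ⇒ x=2/(-3/10)=-6.6667
Confirm numerically:
  x=-5.059: |R|=0.82593 <1
  x=-4.735: |R|=0.78192 <1
  x=-4.088: |R|=0.68175 <1
  x=-2.671: |R|=0.38047 <1
  x=-7.218: |R|=1.04690 >1
  x=-7.202: |R|=1.04562 >1
Stable set (-6.6667, 0).

(-6.6667, 0).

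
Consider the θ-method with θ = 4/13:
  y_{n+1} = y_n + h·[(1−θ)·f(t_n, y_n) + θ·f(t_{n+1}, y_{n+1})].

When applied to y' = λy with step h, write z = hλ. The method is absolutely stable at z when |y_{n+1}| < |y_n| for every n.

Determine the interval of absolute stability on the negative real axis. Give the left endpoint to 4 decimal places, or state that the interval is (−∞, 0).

z∈(-5.2000,0).

With y'=λy (z=hλ):
  y_{n+1} = y_n + z·[9/13·y_n + 4/13·y_{n+1}] ⇒ (1 − 4/13z)y_{n+1} = (1 + 9/13z)y_n
  ⇒ R(z) = (1 + 9/13z)/(1 − 4/13z).

Boundary: |R(x)|=1, x<0.
x=-1.48: |R|=0.0169
R=−1: 1+9/13x = −1+4/13x ⇒ -5/13x=2 ⇒ x=2/(-5/13)=-5.2000
Confirm numerically:
  x=-3.349: |R|=0.64938 <1
  x=-2.699: |R|=0.47449 <1
  x=-2.352: |R|=0.36451 <1
  x=-5.752: |R|=1.07665 >1
  x=-5.423: |R|=1.03214 >1
Interval (-5.2000, 0).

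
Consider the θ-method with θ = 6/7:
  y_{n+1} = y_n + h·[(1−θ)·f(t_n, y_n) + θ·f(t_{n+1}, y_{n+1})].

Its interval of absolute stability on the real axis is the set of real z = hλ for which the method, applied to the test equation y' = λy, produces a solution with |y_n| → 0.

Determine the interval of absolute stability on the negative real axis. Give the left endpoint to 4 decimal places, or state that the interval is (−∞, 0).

unbounded; (−∞, 0).

Test eqn y'=λy, z=hλ:
  y_{n+1} = y_n + z·[1/7·y_n + 6/7·y_{n+1}] ⇒ (1 − 6/7z)y_{n+1} = (1 + 1/7z)y_n
  ⇒ R(z) = (1 + 1/7z)/(1 − 6/7z).

Boundary: |R(x)|=1, x<0.
x=-0.31: |R|=0.7551
x=-2: |R|=0.2632
x=-10: |R|=0.0448
x=-100: |R|=0.1532
θ=6/7≥1/2 ⇒ |1+1/7x|<|1−6/7x| ∀x<0 ⇒ unbounded interval.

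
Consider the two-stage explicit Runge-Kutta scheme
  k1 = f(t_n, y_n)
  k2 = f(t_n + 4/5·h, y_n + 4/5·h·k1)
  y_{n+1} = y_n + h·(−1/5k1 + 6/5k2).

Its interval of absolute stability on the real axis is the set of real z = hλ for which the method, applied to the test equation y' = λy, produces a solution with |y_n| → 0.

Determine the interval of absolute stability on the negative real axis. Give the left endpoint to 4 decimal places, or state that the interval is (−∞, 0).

z∈(-1.0417,0).

With y'=λy (z=hλ):
  k1=λy_n ⇒ h·k1=z·y_n;  k2=λ(1+4/5z)y_n ⇒ h·k2=z(1+4/5z)y_n
  y_{n+1}/y_n = 1 − 1/5z + 6/5z(1+4/5z) = 1 + z + 24/25z²
  ⇒ R(z) = 1 + z + 24/25z².

Need |R(x)|<1, x<0.
x=-1.66: |R|=1.9854
R=1: x+24/25x²=0 ⇒ x=−25/24=-1.0417; min R=1−1/(4·24/25)=0.7396>−1
Confirm numerically:
  x=-0.906: |R|=0.88200 <1
  x=-0.771: |R|=0.79966 <1
  x=-0.502: |R|=0.73992 <1
  x=-1.318: |R|=1.34964 >1
  x=-1.238: |R|=1.23334 >1
Stable set (-1.0417, 0).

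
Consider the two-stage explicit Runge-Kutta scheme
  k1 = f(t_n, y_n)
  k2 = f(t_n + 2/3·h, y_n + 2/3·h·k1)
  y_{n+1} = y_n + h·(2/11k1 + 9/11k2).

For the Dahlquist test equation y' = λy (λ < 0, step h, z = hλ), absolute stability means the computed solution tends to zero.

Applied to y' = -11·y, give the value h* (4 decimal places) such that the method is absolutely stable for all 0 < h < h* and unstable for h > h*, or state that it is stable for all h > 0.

Set f=λy, z=hλ:
  k1=λy_n ⇒ h·k1=z·y_n;  k2=λ(1+2/3z)y_n ⇒ h·k2=z(1+2/3z)y_n
  y_{n+1}/y_n = 1 + 2/11z + 9/11z(1+2/3z) = 1 + z + 6/11z²
  Hence R(z) = 1 + z + 6/11z².

Find x<0 with |R(x)|<1.
x=-1.32: |R|=0.6304
R=1: x+6/11x²=0 ⇒ x=−11/6=-1.8333; min R=1−1/(4·6/11)=0.5417>−1
Confirm numerically:
  x=-1.640: |R|=0.82705 <1
  x=-1.509: |R|=0.73304 <1
  x=-1.443: |R|=0.69277 <1
  x=-2.162: |R|=1.38759 >1
  x=-1.899: |R|=1.06802 >1
Interval (-1.8333, 0).

(-1.8333,0); λ=-11 ⇒ h* = (11/6)/11 = 0.1667.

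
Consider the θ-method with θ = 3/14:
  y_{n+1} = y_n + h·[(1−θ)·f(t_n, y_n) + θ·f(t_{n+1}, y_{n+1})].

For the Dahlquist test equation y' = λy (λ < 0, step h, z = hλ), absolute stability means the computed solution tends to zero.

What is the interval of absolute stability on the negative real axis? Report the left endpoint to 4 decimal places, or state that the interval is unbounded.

(-3.5000, 0).

On y'=λy, z=hλ:
  y_{n+1} = y_n + z·[11/14·y_n + 3/14·y_{n+1}] ⇒ (1 − 3/14z)y_{n+1} = (1 + 11/14z)y_n
  Hence R(z) = (1 + 11/14z)/(1 − 3/14z).

Boundary: |R(x)|=1, x<0.
x=-1.51: |R|=0.1409
R=−1: 1+11/14x = −1+3/14x ⇒ -4/7x=2 ⇒ x=2/(-4/7)=-3.5000
Confirm numerically:
  x=-2.064: |R|=0.43106 <1
  x=-1.744: |R|=0.26955 <1
  x=-1.617: |R|=0.20089 <1
  x=-3.890: |R|=1.12154 >1
  x=-3.867: |R|=1.11468 >1
Interval (-3.5000, 0).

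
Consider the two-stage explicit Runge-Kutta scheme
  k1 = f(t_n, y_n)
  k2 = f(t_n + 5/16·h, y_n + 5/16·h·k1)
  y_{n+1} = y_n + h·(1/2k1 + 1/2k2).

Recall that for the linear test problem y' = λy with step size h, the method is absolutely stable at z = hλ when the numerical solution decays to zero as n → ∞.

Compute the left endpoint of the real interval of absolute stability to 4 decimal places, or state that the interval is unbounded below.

On y'=λy, z=hλ:
  k1=λy_n ⇒ h·k1=z·y_n;  k2=λ(1+5/16z)y_n ⇒ h·k2=z(1+5/16z)y_n
  y_{n+1}/y_n = 1 + 1/2z + 1/2z(1+5/16z) = 1 + z + 5/32z²
  ⇒ R(z) = 1 + z + 5/32z².

Boundary: |R(x)|=1, x<0.
x=-1.71: |R|=0.2531
R=1: x+5/32x²=0 ⇒ x=−32/5=-6.4000; min R=1−1/(4·5/32)=-0.6000>−1
Confirm numerically:
  x=-5.431: |R|=0.17771 <1
  x=-5.121: |R|=0.02340 <1
  x=-2.685: |R|=0.55856 <1
  x=-6.827: |R|=1.45549 >1
  x=-6.609: |R|=1.21583 >1
Stable set (-6.4000, 0).

left endpoint -6.4000.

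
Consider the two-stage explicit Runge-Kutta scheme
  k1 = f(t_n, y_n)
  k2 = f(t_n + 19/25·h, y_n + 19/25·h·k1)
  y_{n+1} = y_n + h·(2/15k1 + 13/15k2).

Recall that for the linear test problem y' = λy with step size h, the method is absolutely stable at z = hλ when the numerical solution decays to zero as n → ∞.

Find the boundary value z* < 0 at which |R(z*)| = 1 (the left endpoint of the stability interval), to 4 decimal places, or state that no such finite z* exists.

left endpoint -1.5182.

On y'=λy, z=hλ:
  k1=λy_n ⇒ h·k1=z·y_n;  k2=λ(1+19/25z)y_n ⇒ h·k2=z(1+19/25z)y_n
  y_{n+1}/y_n = 1 + 2/15z + 13/15z(1+19/25z) = 1 + z + 247/375z²
  Hence R(z) = 1 + z + 247/375z².

Boundary: |R(x)|=1, x<0.
x=-1.41: |R|=0.8995
R=1: x+247/375x²=0 ⇒ x=−375/247=-1.5182; min R=1−1/(4·247/375)=0.6204>−1
Confirm numerically:
  x=-1.468: |R|=0.95144 <1
  x=-1.093: |R|=0.69388 <1
  x=-0.801: |R|=0.62160 <1
  x=-1.857: |R|=1.41438 >1
  x=-1.754: |R|=1.27240 >1
Interval (-1.5182, 0).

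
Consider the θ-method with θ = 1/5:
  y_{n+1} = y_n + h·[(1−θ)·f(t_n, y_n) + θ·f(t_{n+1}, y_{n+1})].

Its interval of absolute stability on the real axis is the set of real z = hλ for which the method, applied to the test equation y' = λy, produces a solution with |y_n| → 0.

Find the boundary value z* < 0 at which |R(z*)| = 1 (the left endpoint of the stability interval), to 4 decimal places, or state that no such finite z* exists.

Test eqn y'=λy, z=hλ:
  y_{n+1} = y_n + z·[4/5·y_n + 1/5·y_{n+1}] ⇒ (1 − 1/5z)y_{n+1} = (1 + 4/5z)y_n
  ⇒ R(z) = (1 + 4/5z)/(1 − 1/5z).

Boundary: |R(x)|=1, x<0.
x=-1.2: |R|=0.0323
R=−1: 1+4/5x = −1+1/5x ⇒ -3/5x=2 ⇒ x=2/(-3/5)=-3.3333
Confirm numerically:
  x=-2.760: |R|=0.77835 <1
  x=-2.567: |R|=0.69618 <1
  x=-1.574: |R|=0.19714 <1
  x=-3.761: |R|=1.14644 >1
  x=-3.717: |R|=1.13204 >1
  x=-3.538: |R|=1.07191 >1
Interval (-3.3333, 0).

left endpoint -3.3333.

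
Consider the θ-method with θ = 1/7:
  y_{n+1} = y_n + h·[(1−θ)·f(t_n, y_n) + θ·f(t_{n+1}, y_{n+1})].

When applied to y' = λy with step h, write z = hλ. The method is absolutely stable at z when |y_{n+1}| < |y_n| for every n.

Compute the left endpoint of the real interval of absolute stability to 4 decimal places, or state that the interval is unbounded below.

With y'=λy (z=hλ):
  y_{n+1} = y_n + z·[6/7·y_n + 1/7·y_{n+1}] ⇒ (1 − 1/7z)y_{n+1} = (1 + 6/7z)y_n
  ⇒ R(z) = (1 + 6/7z)/(1 − 1/7z).

Boundary: |R(x)|=1, x<0.
x=-0.65: |R|=0.4052
R=−1: 1+6/7x = −1+1/7x ⇒ -5/7x=2 ⇒ x=2/(-5/7)=-2.8000
Confirm numerically:
  x=-2.046: |R|=0.58324 <1
  x=-2.003: |R|=0.55737 <1
  x=-1.777: |R|=0.41723 <1
  x=-2.938: |R|=1.06943 >1
  x=-2.838: |R|=1.01931 >1
So |R|<1 on (-2.8000, 0).

z* = -2.8000.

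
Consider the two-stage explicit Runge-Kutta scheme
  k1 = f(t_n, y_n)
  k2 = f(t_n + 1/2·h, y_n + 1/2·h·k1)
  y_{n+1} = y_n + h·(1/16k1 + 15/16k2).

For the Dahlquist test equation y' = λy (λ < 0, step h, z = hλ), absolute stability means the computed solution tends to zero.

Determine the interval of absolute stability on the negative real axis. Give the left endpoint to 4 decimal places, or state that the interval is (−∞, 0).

(-2.1333, 0).

On y'=λy, z=hλ:
  k1=λy_n ⇒ h·k1=z·y_n;  k2=λ(1+1/2z)y_n ⇒ h·k2=z(1+1/2z)y_n
  y_{n+1}/y_n = 1 + 1/16z + 15/16z(1+1/2z) = 1 + z + 15/32z²
  ⇒ R(z) = 1 + z + 15/32z².

Need |R(x)|<1, x<0.
x=-0.74: |R|=0.5167
R=1: x+15/32x²=0 ⇒ x=−32/15=-2.1333; min R=1−1/(4·15/32)=0.4667>−1
Confirm numerically:
  x=-1.914: |R|=0.80322 <1
  x=-1.610: |R|=0.60505 <1
  x=-1.506: |R|=0.55714 <1
  x=-2.617: |R|=1.59332 >1
  x=-2.455: |R|=1.37017 >1
  x=-2.396: |R|=1.29501 >1
Stable set (-2.1333, 0).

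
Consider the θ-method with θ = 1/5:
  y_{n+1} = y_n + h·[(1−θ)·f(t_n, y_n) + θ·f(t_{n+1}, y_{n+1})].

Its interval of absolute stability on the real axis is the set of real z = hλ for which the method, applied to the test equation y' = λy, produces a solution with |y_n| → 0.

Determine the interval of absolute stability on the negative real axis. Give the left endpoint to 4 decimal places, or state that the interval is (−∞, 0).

(-3.3333, 0).

Set f=λy, z=hλ:
  y_{n+1} = y_n + z·[4/5·y_n + 1/5·y_{n+1}] ⇒ (1 − 1/5z)y_{n+1} = (1 + 4/5z)y_n
  ⇒ R(z) = (1 + 4/5z)/(1 − 1/5z).

Boundary: |R(x)|=1, x<0.
x=-1.42: |R|=0.1059
R=−1: 1+4/5x = −1+1/5x ⇒ -3/5x=2 ⇒ x=2/(-3/5)=-3.3333
Confirm numerically:
  x=-3.106: |R|=0.91586 <1
  x=-2.253: |R|=0.55315 <1
  x=-1.917: |R|=0.38572 <1
  x=-1.610: |R|=0.21785 <1
  x=-3.592: |R|=1.09032 >1
  x=-3.551: |R|=1.07637 >1
  x=-3.531: |R|=1.06951 >1
So |R|<1 on (-3.3333, 0).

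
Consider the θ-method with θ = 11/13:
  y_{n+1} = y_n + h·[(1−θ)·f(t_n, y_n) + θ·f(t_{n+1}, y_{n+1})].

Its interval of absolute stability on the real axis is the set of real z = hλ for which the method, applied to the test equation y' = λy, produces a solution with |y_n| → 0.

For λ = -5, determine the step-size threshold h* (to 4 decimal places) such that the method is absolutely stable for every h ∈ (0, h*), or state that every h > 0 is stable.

Test eqn y'=λy, z=hλ:
  y_{n+1} = y_n + z·[2/13·y_n + 11/13·y_{n+1}] ⇒ (1 − 11/13z)y_{n+1} = (1 + 2/13z)y_n
  Hence R(z) = (1 + 2/13z)/(1 − 11/13z).

Need |R(x)|<1, x<0.
x=-1.46: |R|=0.3469
x=-2: |R|=0.2571
x=-10: |R|=0.0569
x=-100: |R|=0.1680
θ=11/13≥1/2 ⇒ |1+2/13x|<|1−11/13x| ∀x<0 ⇒ stable on all of ℝ⁻.

unbounded; (−∞, 0). Any h>0 works for λ=-5.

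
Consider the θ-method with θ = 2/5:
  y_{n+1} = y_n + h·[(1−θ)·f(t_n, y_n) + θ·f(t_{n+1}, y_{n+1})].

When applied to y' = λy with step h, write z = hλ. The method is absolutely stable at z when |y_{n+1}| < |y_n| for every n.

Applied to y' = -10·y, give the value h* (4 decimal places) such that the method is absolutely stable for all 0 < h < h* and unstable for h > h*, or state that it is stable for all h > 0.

(-10.0000,0); λ=-10 ⇒ h* = (10)/10 = 1.0000.

Test eqn y'=λy, z=hλ:
  y_{n+1} = y_n + z·[3/5·y_n + 2/5·y_{n+1}] ⇒ (1 − 2/5z)y_{n+1} = (1 + 3/5z)y_n
  so R(z) = (1 + 3/5z)/(1 − 2/5z).

Need |R(x)|<1, x<0.
x=-0.95: |R|=0.3116
R=−1: 1+3/5x = −1+2/5x ⇒ -1/5x=2 ⇒ x=2/(-1/5)=-10.0000
Confirm numerically:
  x=-7.340: |R|=0.86484 <1
  x=-7.215: |R|=0.85666 <1
  x=-7.062: |R|=0.84637 <1
  x=-6.574: |R|=0.81122 <1
  x=-10.411: |R|=1.01592 >1
  x=-10.397: |R|=1.01539 >1
  x=-10.229: |R|=1.00900 >1
So |R|<1 on (-10.0000, 0).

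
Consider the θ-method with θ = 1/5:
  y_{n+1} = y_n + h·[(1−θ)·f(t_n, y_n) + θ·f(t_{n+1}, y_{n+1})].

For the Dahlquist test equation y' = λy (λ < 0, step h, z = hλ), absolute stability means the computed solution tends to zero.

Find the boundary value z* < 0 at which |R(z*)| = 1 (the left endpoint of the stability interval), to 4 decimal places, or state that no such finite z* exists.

z* = -3.3333.

Test eqn y'=λy, z=hλ:
  y_{n+1} = y_n + z·[4/5·y_n + 1/5·y_{n+1}] ⇒ (1 − 1/5z)y_{n+1} = (1 + 4/5z)y_n
  so R(z) = (1 + 4/5z)/(1 − 1/5z).

Boundary: |R(x)|=1, x<0.
x=-1.13: |R|=0.0783
R=−1: 1+4/5x = −1+1/5x ⇒ -3/5x=2 ⇒ x=2/(-3/5)=-3.3333
Confirm numerically:
  x=-3.024: |R|=0.88435 <1
  x=-2.422: |R|=0.63164 <1
  x=-2.272: |R|=0.56216 <1
  x=-3.533: |R|=1.07020 >1
  x=-3.432: |R|=1.03510 >1
  x=-3.394: |R|=1.02168 >1
Stable set (-3.3333, 0).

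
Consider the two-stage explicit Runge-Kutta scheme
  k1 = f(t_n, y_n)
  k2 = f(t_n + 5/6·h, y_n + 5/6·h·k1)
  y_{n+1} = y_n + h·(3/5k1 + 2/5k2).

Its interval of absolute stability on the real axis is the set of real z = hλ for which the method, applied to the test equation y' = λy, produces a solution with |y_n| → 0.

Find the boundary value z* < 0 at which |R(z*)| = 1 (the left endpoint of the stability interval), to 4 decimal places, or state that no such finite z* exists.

On y'=λy, z=hλ:
  k1=λy_n ⇒ h·k1=z·y_n;  k2=λ(1+5/6z)y_n ⇒ h·k2=z(1+5/6z)y_n
  y_{n+1}/y_n = 1 + 3/5z + 2/5z(1+5/6z) = 1 + z + 1/3z²
  ⇒ R(z) = 1 + z + 1/3z².

Need |R(x)|<1, x<0.
x=-0.71: |R|=0.4580
R=1: x+1/3x²=0 ⇒ x=−3=-3.0000; min R=1−1/(4·1/3)=0.2500>−1
Confirm numerically:
  x=-2.887: |R|=0.89126 <1
  x=-2.747: |R|=0.76834 <1
  x=-1.519: |R|=0.25012 <1
  x=-3.175: |R|=1.18521 >1
  x=-3.125: |R|=1.13021 >1
Interval (-3.0000, 0).

left endpoint -3.0000.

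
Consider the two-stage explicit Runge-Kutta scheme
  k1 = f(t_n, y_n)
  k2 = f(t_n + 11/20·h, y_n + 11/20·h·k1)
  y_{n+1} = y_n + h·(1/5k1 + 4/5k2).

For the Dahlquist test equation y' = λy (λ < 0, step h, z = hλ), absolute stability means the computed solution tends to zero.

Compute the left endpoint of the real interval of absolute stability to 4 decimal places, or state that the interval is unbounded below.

Set f=λy, z=hλ:
  k1=λy_n ⇒ h·k1=z·y_n;  k2=λ(1+11/20z)y_n ⇒ h·k2=z(1+11/20z)y_n
  y_{n+1}/y_n = 1 + 1/5z + 4/5z(1+11/20z) = 1 + z + 11/25z²
  Hence R(z) = 1 + z + 11/25z².

Boundary: |R(x)|=1, x<0.
x=-0.37: |R|=0.6902
R=1: x+11/25x²=0 ⇒ x=−25/11=-2.2727; min R=1−1/(4·11/25)=0.4318>−1
Confirm numerically:
  x=-2.152: |R|=0.88569 <1
  x=-2.026: |R|=0.78006 <1
  x=-0.984: |R|=0.44203 <1
  x=-0.981: |R|=0.44244 <1
  x=-2.855: |R|=1.73145 >1
  x=-2.660: |R|=1.45326 >1
  x=-2.439: |R|=1.17844 >1
Interval (-2.2727, 0).

z* = -2.2727.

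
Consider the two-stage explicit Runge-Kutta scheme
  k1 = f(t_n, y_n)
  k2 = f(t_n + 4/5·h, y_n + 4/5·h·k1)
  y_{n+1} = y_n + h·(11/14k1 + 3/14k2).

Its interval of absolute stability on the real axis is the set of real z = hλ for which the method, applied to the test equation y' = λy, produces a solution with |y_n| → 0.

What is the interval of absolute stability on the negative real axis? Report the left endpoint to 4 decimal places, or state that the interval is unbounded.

Test eqn y'=λy, z=hλ:
  k1=λy_n ⇒ h·k1=z·y_n;  k2=λ(1+4/5z)y_n ⇒ h·k2=z(1+4/5z)y_n
  y_{n+1}/y_n = 1 + 11/14z + 3/14z(1+4/5z) = 1 + z + 6/35z²
  Hence R(z) = 1 + z + 6/35z².

Need |R(x)|<1, x<0.
x=-1.66: |R|=0.1876
R=1: x+6/35x²=0 ⇒ x=−35/6=-5.8333; min R=1−1/(4·6/35)=-0.4583>−1
Confirm numerically:
  x=-5.076: |R|=0.34099 <1
  x=-4.237: |R|=0.15949 <1
  x=-4.135: |R|=0.20388 <1
  x=-3.170: |R|=0.44733 <1
  x=-6.374: |R|=1.59078 >1
  x=-6.157: |R|=1.34163 >1
  x=-6.024: |R|=1.19690 >1
So |R|<1 on (-5.8333, 0).

z∈(-5.8333,0).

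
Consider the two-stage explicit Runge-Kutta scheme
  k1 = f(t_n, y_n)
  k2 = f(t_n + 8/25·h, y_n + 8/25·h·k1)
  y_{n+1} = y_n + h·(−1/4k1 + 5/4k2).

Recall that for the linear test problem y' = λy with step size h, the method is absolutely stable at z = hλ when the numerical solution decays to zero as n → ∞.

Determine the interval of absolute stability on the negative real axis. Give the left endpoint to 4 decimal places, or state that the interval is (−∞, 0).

z∈(-2.5000,0).

On y'=λy, z=hλ:
  k1=λy_n ⇒ h·k1=z·y_n;  k2=λ(1+8/25z)y_n ⇒ h·k2=z(1+8/25z)y_n
  y_{n+1}/y_n = 1 − 1/4z + 5/4z(1+8/25z) = 1 + z + 2/5z²
  so R(z) = 1 + z + 2/5z².

Need |R(x)|<1, x<0.
x=-1.07: |R|=0.3880
R=1: x+2/5x²=0 ⇒ x=−5/2=-2.5000; min R=1−1/(4·2/5)=0.3750>−1
Confirm numerically:
  x=-1.843: |R|=0.51566 <1
  x=-1.838: |R|=0.51330 <1
  x=-1.546: |R|=0.41005 <1
  x=-1.521: |R|=0.40438 <1
  x=-2.824: |R|=1.36599 >1
  x=-2.780: |R|=1.31136 >1
Stable set (-2.5000, 0).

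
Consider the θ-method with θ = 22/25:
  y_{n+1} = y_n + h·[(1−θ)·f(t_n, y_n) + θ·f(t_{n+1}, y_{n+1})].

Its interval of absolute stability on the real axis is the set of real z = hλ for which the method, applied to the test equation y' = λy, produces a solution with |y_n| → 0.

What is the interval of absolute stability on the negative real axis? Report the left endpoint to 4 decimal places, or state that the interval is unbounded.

unbounded; (−∞, 0).

Test eqn y'=λy, z=hλ:
  y_{n+1} = y_n + z·[3/25·y_n + 22/25·y_{n+1}] ⇒ (1 − 22/25z)y_{n+1} = (1 + 3/25z)y_n
  Hence R(z) = (1 + 3/25z)/(1 − 22/25z).

Boundary: |R(x)|=1, x<0.
x=-0.67: |R|=0.5785
x=-2: |R|=0.2754
x=-10: |R|=0.0204
x=-100: |R|=0.1236
θ=22/25≥1/2 ⇒ |1+3/25x|<|1−22/25x| ∀x<0 ⇒ stable on all of ℝ⁻.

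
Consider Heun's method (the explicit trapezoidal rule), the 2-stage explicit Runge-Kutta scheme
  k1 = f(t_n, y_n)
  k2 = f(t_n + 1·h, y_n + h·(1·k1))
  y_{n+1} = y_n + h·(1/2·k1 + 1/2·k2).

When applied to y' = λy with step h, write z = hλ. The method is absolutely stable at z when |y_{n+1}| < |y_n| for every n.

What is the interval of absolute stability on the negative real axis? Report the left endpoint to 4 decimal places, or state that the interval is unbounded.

With y'=λy (z=hλ):
  order 2, 2-stage ⇒ R(z)=1+z+z^2/2
  (e.g. R(-0.41)=0.67405, |R|=0.67405)

Find x<0 with |R(x)|<1.
x=-0.41: |R|=0.6741
|R(-2.36)|=1.4248 |R(-1.67)|=0.7244 |R(-0.77)|=0.5264
Bisect:
  x_lo=-2.5983 |R|=1.7773  x_hi=-0.2788 |R|=0.7601
  mid=-1.43855 |R|=0.59616 →hi
  mid=-2.01844 |R|=1.01861 →lo
  mid=-1.72850 |R|=0.76535 →hi
  mid=-1.87347 |R|=0.88147 →hi
  mid=-1.94596 |R|=0.94742 →hi
  mid=-1.98220 |R|=0.98236 →hi
  mid=-2.00032 |R|=1.00032 →lo
  mid=-1.99126 |R|=0.99130 →hi
  mid=-1.99579 |R|=0.99580 →hi
  ...
  [-2.00004,-1.99989] ⇒ x*=-2.0000
Interval (-2.0000, 0).

z∈(-2.0000,0).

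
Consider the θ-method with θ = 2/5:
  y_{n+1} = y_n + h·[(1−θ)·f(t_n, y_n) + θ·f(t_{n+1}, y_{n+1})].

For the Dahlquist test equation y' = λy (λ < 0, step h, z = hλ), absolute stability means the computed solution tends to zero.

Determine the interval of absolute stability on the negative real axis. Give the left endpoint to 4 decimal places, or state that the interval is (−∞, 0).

z∈(-10.0000,0).

With y'=λy (z=hλ):
  y_{n+1} = y_n + z·[3/5·y_n + 2/5·y_{n+1}] ⇒ (1 − 2/5z)y_{n+1} = (1 + 3/5z)y_n
  so R(z) = (1 + 3/5z)/(1 − 2/5z).

Need |R(x)|<1, x<0.
x=-1.17: |R|=0.2030
R=−1: 1+3/5x = −1+2/5x ⇒ -1/5x=2 ⇒ x=2/(-1/5)=-10.0000
Confirm numerically:
  x=-7.558: |R|=0.87860 <1
  x=-6.236: |R|=0.78457 <1
  x=-5.395: |R|=0.70836 <1
  x=-10.197: |R|=1.00776 >1
  x=-10.195: |R|=1.00768 >1
  x=-10.184: |R|=1.00725 >1
So |R|<1 on (-10.0000, 0).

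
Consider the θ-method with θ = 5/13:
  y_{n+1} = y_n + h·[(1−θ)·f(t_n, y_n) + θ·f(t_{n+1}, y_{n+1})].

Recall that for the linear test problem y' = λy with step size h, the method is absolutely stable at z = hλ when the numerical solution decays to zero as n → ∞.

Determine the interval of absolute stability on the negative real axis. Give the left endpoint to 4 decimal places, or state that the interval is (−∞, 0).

Test eqn y'=λy, z=hλ:
  y_{n+1} = y_n + z·[8/13·y_n + 5/13·y_{n+1}] ⇒ (1 − 5/13z)y_{n+1} = (1 + 8/13z)y_n
  ⇒ R(z) = (1 + 8/13z)/(1 − 5/13z).

Need |R(x)|<1, x<0.
x=-1.01: |R|=0.2726
R=−1: 1+8/13x = −1+5/13x ⇒ -3/13x=2 ⇒ x=2/(-3/13)=-8.6667
Confirm numerically:
  x=-7.348: |R|=0.92047 <1
  x=-6.144: |R|=0.82690 <1
  x=-6.042: |R|=0.81777 <1
  x=-4.220: |R|=0.60880 <1
  x=-8.789: |R|=1.00644 >1
  x=-8.766: |R|=1.00524 >1
Stable set (-8.6667, 0).

z∈(-8.6667,0).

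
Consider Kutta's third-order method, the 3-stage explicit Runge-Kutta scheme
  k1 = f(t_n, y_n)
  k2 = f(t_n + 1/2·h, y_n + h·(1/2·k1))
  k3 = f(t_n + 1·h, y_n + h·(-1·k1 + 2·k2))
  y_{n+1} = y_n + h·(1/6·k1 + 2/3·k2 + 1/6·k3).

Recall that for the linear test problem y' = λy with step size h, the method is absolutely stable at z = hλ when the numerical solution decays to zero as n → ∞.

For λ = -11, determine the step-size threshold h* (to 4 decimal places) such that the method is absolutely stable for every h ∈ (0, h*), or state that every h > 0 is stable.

With y'=λy (z=hλ):
  order 3, 3-stage ⇒ R(z)=1+z+z^2/2+z^3/6
  (e.g. R(-0.64)=0.52111, |R|=0.52111)

Boundary: |R(x)|=1, x<0.
x=-0.64: |R|=0.5211
|R(-1.91)|=0.2473 |R(-0.86)|=0.4038 |R(-0.54)|=0.5796
Bisect:
  x_lo=-3.1915 |R|=2.5166  x_hi=-0.2422 |R|=0.7847
  mid=-1.71687 |R|=0.08651 →hi
  mid=-2.45419 |R|=0.90629 →hi
  mid=-2.82285 |R|=1.58758 →lo
  mid=-2.63852 |R|=1.21910 →lo
  mid=-2.54636 |R|=1.05613 →lo
  mid=-2.50028 |R|=0.97961 →hi
  mid=-2.52332 |R|=1.01747 →lo
  mid=-2.51180 |R|=0.99844 →hi
  mid=-2.51756 |R|=1.00793 →lo
  ...
  [-2.51288,-2.51270] ⇒ x*=-2.5127
So |R|<1 on (-2.5127, 0).

(-2.5127,0); λ=-11 ⇒ h* = 0.2284.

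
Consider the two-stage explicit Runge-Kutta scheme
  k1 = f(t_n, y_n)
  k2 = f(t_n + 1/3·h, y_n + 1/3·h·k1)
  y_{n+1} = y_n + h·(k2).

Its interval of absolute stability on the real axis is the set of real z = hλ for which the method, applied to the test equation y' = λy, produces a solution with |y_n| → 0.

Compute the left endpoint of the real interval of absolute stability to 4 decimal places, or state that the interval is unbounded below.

left endpoint -3.0000.

Test eqn y'=λy, z=hλ:
  k1=λy_n ⇒ h·k1=z·y_n;  k2=λ(1+1/3z)y_n ⇒ h·k2=z(1+1/3z)y_n
  y_{n+1}/y_n = 1 + z(1+1/3z) = 1 + z + 1/3z²
  Hence R(z) = 1 + z + 1/3z².

Find x<0 with |R(x)|<1.
x=-1.17: |R|=0.2863
R=1: x+1/3x²=0 ⇒ x=−3=-3.0000; min R=1−1/(4·1/3)=0.2500>−1
Confirm numerically:
  x=-2.561: |R|=0.62524 <1
  x=-1.939: |R|=0.31424 <1
  x=-1.670: |R|=0.25963 <1
  x=-3.479: |R|=1.55548 >1
  x=-3.434: |R|=1.49679 >1
  x=-3.243: |R|=1.26268 >1
Stable set (-3.0000, 0).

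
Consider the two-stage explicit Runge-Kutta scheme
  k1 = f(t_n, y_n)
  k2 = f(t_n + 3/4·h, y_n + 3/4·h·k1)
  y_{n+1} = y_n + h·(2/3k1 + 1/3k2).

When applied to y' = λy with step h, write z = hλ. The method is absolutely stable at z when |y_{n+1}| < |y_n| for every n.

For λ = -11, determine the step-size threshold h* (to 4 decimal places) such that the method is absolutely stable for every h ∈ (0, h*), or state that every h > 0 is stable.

With y'=λy (z=hλ):
  k1=λy_n ⇒ h·k1=z·y_n;  k2=λ(1+3/4z)y_n ⇒ h·k2=z(1+3/4z)y_n
  y_{n+1}/y_n = 1 + 2/3z + 1/3z(1+3/4z) = 1 + z + 1/4z²
  so R(z) = 1 + z + 1/4z².

Solve |R(x)|<1 on ℝ⁻.
x=-0.76: |R|=0.3844
R=1: x+1/4x²=0 ⇒ x=−4=-4.0000; min R=1−1/(4·1/4)=0.0000>−1
Confirm numerically:
  x=-3.753: |R|=0.76825 <1
  x=-3.478: |R|=0.54612 <1
  x=-2.400: |R|=0.04000 <1
  x=-4.298: |R|=1.32020 >1
  x=-4.094: |R|=1.09621 >1
Interval (-4.0000, 0).

(-4.0000,0); λ=-11 ⇒ h* = (4)/11 = 0.3636.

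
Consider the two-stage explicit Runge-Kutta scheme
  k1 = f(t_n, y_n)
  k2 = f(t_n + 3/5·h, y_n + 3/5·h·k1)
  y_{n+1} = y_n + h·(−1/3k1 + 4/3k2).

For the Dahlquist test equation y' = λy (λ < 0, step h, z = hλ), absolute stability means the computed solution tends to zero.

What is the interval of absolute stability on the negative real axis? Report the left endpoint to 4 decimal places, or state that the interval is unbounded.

z∈(-1.2500,0).

With y'=λy (z=hλ):
  k1=λy_n ⇒ h·k1=z·y_n;  k2=λ(1+3/5z)y_n ⇒ h·k2=z(1+3/5z)y_n
  y_{n+1}/y_n = 1 − 1/3z + 4/3z(1+3/5z) = 1 + z + 4/5z²
  R(z) = 1 + z + 4/5z².

Need |R(x)|<1, x<0.
x=-0.81: |R|=0.7149
R=1: x+4/5x²=0 ⇒ x=−5/4=-1.2500; min R=1−1/(4·4/5)=0.6875>−1
Confirm numerically:
  x=-1.222: |R|=0.97263 <1
  x=-1.094: |R|=0.86347 <1
  x=-1.009: |R|=0.80546 <1
  x=-0.682: |R|=0.69010 <1
  x=-1.721: |R|=1.64847 >1
  x=-1.663: |R|=1.54946 >1
  x=-1.332: |R|=1.08738 >1
Interval (-1.2500, 0).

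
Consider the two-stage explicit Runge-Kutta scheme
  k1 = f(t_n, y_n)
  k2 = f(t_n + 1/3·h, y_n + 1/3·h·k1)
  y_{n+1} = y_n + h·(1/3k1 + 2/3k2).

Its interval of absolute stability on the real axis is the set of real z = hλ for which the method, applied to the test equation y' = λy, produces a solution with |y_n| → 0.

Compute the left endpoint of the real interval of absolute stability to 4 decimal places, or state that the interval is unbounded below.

Set f=λy, z=hλ:
  k1=λy_n ⇒ h·k1=z·y_n;  k2=λ(1+1/3z)y_n ⇒ h·k2=z(1+1/3z)y_n
  y_{n+1}/y_n = 1 + 1/3z + 2/3z(1+1/3z) = 1 + z + 2/9z²
  Hence R(z) = 1 + z + 2/9z².

Need |R(x)|<1, x<0.
x=-1.42: |R|=0.0281
R=1: x+2/9x²=0 ⇒ x=−9/2=-4.5000; min R=1−1/(4·2/9)=-0.1250>−1
Confirm numerically:
  x=-3.830: |R|=0.42976 <1
  x=-3.551: |R|=0.25113 <1
  x=-2.126: |R|=0.12158 <1
  x=-4.934: |R|=1.47586 >1
  x=-4.647: |R|=1.15180 >1
  x=-4.633: |R|=1.13693 >1
Interval (-4.5000, 0).

left endpoint -4.5000.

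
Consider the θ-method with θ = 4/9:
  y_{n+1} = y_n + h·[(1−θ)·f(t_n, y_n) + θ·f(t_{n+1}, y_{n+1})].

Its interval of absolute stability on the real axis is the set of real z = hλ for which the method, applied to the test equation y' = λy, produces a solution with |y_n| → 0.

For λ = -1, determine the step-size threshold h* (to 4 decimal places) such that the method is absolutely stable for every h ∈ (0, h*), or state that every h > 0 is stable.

Set f=λy, z=hλ:
  y_{n+1} = y_n + z·[5/9·y_n + 4/9·y_{n+1}] ⇒ (1 − 4/9z)y_{n+1} = (1 + 5/9z)y_n
  so R(z) = (1 + 5/9z)/(1 − 4/9z).

Boundary: |R(x)|=1, x<0.
x=-1.38: |R|=0.1446
R=−1: 1+5/9x = −1+4/9x ⇒ -1/9x=2 ⇒ x=2/(-1/9)=-18.0000
Confirm numerically:
  x=-12.992: |R|=0.91786 <1
  x=-11.451: |R|=0.88050 <1
  x=-7.568: |R|=0.73437 <1
  x=-18.387: |R|=1.00469 >1
  x=-18.342: |R|=1.00415 >1
So |R|<1 on (-18.0000, 0).

(-18.0000,0); λ=-1 ⇒ h* = (18)/1 = 18.0000.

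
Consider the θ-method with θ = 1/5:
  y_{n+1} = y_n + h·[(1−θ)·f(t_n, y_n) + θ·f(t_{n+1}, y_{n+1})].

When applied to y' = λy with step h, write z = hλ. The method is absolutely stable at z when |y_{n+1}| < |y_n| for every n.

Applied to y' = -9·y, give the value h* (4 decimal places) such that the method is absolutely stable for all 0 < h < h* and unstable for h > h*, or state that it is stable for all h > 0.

With y'=λy (z=hλ):
  y_{n+1} = y_n + z·[4/5·y_n + 1/5·y_{n+1}] ⇒ (1 − 1/5z)y_{n+1} = (1 + 4/5z)y_n
  Hence R(z) = (1 + 4/5z)/(1 − 1/5z).

Boundary: |R(x)|=1, x<0.
x=-0.48: |R|=0.5620
R=−1: 1+4/5x = −1+1/5x ⇒ -3/5x=2 ⇒ x=2/(-3/5)=-3.3333
Confirm numerically:
  x=-2.669: |R|=0.74012 <1
  x=-2.153: |R|=0.50496 <1
  x=-2.081: |R|=0.46943 <1
  x=-3.731: |R|=1.13664 >1
  x=-3.570: |R|=1.08285 >1
  x=-3.453: |R|=1.04247 >1
So |R|<1 on (-3.3333, 0).

(-3.3333,0); λ=-9 ⇒ h* = (10/3)/9 = 0.3704.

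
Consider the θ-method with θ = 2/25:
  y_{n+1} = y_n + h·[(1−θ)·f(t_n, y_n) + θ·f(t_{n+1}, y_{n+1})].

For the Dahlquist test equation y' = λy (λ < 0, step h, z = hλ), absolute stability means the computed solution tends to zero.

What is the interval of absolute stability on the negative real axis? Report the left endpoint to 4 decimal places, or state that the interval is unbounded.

Set f=λy, z=hλ:
  y_{n+1} = y_n + z·[23/25·y_n + 2/25·y_{n+1}] ⇒ (1 − 2/25z)y_{n+1} = (1 + 23/25z)y_n
  R(z) = (1 + 23/25z)/(1 − 2/25z).

Need |R(x)|<1, x<0.
x=-1.75: |R|=0.5351
R=−1: 1+23/25x = −1+2/25x ⇒ -21/25x=2 ⇒ x=2/(-21/25)=-2.3810
Confirm numerically:
  x=-2.142: |R|=0.82864 <1
  x=-1.765: |R|=0.54662 <1
  x=-1.209: |R|=0.10238 <1
  x=-2.871: |R|=1.33475 >1
  x=-2.656: |R|=1.19055 >1
So |R|<1 on (-2.3810, 0).

z∈(-2.3810,0).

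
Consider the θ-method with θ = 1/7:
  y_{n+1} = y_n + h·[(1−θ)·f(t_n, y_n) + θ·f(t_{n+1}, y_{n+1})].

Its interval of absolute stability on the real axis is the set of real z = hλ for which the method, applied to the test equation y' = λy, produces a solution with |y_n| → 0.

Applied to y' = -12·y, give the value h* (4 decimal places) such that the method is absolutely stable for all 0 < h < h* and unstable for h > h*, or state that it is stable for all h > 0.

(-2.8000,0); λ=-12 ⇒ h* = (14/5)/12 = 0.2333.

Test eqn y'=λy, z=hλ:
  y_{n+1} = y_n + z·[6/7·y_n + 1/7·y_{n+1}] ⇒ (1 − 1/7z)y_{n+1} = (1 + 6/7z)y_n
  so R(z) = (1 + 6/7z)/(1 − 1/7z).

Find x<0 with |R(x)|<1.
x=-0.7: |R|=0.3636
R=−1: 1+6/7x = −1+1/7x ⇒ -5/7x=2 ⇒ x=2/(-5/7)=-2.8000
Confirm numerically:
  x=-1.634: |R|=0.32476 <1
  x=-1.596: |R|=0.29967 <1
  x=-1.529: |R|=0.25490 <1
  x=-3.289: |R|=1.23763 >1
  x=-2.845: |R|=1.02285 >1
Stable set (-2.8000, 0).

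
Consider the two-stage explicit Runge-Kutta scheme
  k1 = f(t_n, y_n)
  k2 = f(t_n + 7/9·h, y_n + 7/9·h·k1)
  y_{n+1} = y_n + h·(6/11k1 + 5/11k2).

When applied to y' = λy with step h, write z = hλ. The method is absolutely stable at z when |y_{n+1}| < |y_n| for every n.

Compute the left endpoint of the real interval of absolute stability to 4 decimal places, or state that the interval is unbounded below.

z* = -2.8286.

With y'=λy (z=hλ):
  k1=λy_n ⇒ h·k1=z·y_n;  k2=λ(1+7/9z)y_n ⇒ h·k2=z(1+7/9z)y_n
  y_{n+1}/y_n = 1 + 6/11z + 5/11z(1+7/9z) = 1 + z + 35/99z²
  so R(z) = 1 + z + 35/99z².

Need |R(x)|<1, x<0.
x=-0.62: |R|=0.5159
R=1: x+35/99x²=0 ⇒ x=−99/35=-2.8286; min R=1−1/(4·35/99)=0.2929>−1
Confirm numerically:
  x=-1.980: |R|=0.40600 <1
  x=-1.892: |R|=0.37354 <1
  x=-1.782: |R|=0.34066 <1
  x=-1.707: |R|=0.32315 <1
  x=-3.419: |R|=1.71367 >1
  x=-3.158: |R|=1.36780 >1
Interval (-2.8286, 0).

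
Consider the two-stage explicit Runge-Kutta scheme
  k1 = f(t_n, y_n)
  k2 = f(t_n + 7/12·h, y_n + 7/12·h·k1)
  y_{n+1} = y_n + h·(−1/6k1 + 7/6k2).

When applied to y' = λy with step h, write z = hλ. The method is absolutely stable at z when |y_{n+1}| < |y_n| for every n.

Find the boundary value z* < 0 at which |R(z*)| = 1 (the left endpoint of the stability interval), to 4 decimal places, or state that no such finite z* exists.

left endpoint -1.4694.

Set f=λy, z=hλ:
  k1=λy_n ⇒ h·k1=z·y_n;  k2=λ(1+7/12z)y_n ⇒ h·k2=z(1+7/12z)y_n
  y_{n+1}/y_n = 1 − 1/6z + 7/6z(1+7/12z) = 1 + z + 49/72z²
  so R(z) = 1 + z + 49/72z².

Solve |R(x)|<1 on ℝ⁻.
x=-1.37: |R|=0.9073
R=1: x+49/72x²=0 ⇒ x=−72/49=-1.4694; min R=1−1/(4·49/72)=0.6327>−1
Confirm numerically:
  x=-1.238: |R|=0.80505 <1
  x=-0.840: |R|=0.64020 <1
  x=-0.732: |R|=0.63266 <1
  x=-1.648: |R|=1.20032 >1
  x=-1.559: |R|=1.09508 >1
Interval (-1.4694, 0).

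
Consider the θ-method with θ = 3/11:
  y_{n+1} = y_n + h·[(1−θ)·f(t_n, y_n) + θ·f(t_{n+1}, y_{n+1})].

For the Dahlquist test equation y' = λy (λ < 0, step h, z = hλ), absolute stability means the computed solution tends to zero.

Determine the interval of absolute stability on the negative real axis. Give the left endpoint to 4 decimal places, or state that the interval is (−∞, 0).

z∈(-4.4000,0).

Test eqn y'=λy, z=hλ:
  y_{n+1} = y_n + z·[8/11·y_n + 3/11·y_{n+1}] ⇒ (1 − 3/11z)y_{n+1} = (1 + 8/11z)y_n
  R(z) = (1 + 8/11z)/(1 − 3/11z).

Find x<0 with |R(x)|<1.
x=-1.01: |R|=0.2081
R=−1: 1+8/11x = −1+3/11x ⇒ -5/11x=2 ⇒ x=2/(-5/11)=-4.4000
Confirm numerically:
  x=-4.244: |R|=0.96713 <1
  x=-4.096: |R|=0.93473 <1
  x=-3.937: |R|=0.89851 <1
  x=-4.947: |R|=1.10584 >1
  x=-4.805: |R|=1.07968 >1
Interval (-4.4000, 0).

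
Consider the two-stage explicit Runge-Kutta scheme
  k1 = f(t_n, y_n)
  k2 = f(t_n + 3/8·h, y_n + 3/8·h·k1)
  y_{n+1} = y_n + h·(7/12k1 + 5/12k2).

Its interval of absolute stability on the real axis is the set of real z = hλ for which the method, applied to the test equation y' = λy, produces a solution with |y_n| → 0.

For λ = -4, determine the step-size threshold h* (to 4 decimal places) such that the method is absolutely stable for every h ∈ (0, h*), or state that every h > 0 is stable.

(-6.4000,0); λ=-4 ⇒ h* = (32/5)/4 = 1.6000.

Test eqn y'=λy, z=hλ:
  k1=λy_n ⇒ h·k1=z·y_n;  k2=λ(1+3/8z)y_n ⇒ h·k2=z(1+3/8z)y_n
  y_{n+1}/y_n = 1 + 7/12z + 5/12z(1+3/8z) = 1 + z + 5/32z²
  R(z) = 1 + z + 5/32z².

Boundary: |R(x)|=1, x<0.
x=-0.45: |R|=0.5816
R=1: x+5/32x²=0 ⇒ x=−32/5=-6.4000; min R=1−1/(4·5/32)=-0.6000>−1
Confirm numerically:
  x=-4.240: |R|=0.43100 <1
  x=-4.044: |R|=0.48870 <1
  x=-3.669: |R|=0.56563 <1
  x=-3.275: |R|=0.59912 <1
  x=-6.970: |R|=1.62077 >1
  x=-6.584: |R|=1.18929 >1
Stable set (-6.4000, 0).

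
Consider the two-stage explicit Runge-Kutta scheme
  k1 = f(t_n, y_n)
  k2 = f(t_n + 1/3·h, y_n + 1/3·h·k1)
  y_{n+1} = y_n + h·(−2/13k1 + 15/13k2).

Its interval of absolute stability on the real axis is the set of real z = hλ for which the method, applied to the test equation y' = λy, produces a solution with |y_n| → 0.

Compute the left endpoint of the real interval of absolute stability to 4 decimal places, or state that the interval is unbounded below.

z* = -2.6000.

On y'=λy, z=hλ:
  k1=λy_n ⇒ h·k1=z·y_n;  k2=λ(1+1/3z)y_n ⇒ h·k2=z(1+1/3z)y_n
  y_{n+1}/y_n = 1 − 2/13z + 15/13z(1+1/3z) = 1 + z + 5/13z²
  so R(z) = 1 + z + 5/13z².

Need |R(x)|<1, x<0.
x=-0.92: |R|=0.4055
R=1: x+5/13x²=0 ⇒ x=−13/5=-2.6000; min R=1−1/(4·5/13)=0.3500>−1
Confirm numerically:
  x=-2.566: |R|=0.96644 <1
  x=-1.135: |R|=0.36047 <1
  x=-1.091: |R|=0.36680 <1
  x=-2.997: |R|=1.45762 >1
  x=-2.754: |R|=1.16312 >1
So |R|<1 on (-2.6000, 0).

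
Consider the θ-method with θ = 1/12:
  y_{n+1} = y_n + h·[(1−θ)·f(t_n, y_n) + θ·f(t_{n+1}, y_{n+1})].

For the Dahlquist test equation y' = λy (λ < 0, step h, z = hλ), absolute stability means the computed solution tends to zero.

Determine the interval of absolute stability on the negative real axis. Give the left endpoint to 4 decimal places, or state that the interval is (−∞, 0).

Set f=λy, z=hλ:
  y_{n+1} = y_n + z·[11/12·y_n + 1/12·y_{n+1}] ⇒ (1 − 1/12z)y_{n+1} = (1 + 11/12z)y_n
  Hence R(z) = (1 + 11/12z)/(1 − 1/12z).

Boundary: |R(x)|=1, x<0.
x=-0.96: |R|=0.1111
R=−1: 1+11/12x = −1+1/12x ⇒ -5/6x=2 ⇒ x=2/(-5/6)=-2.4000
Confirm numerically:
  x=-2.325: |R|=0.94764 <1
  x=-1.906: |R|=0.64476 <1
  x=-1.615: |R|=0.42343 <1
  x=-1.131: |R|=0.03358 <1
  x=-2.589: |R|=1.12955 >1
  x=-2.477: |R|=1.05319 >1
  x=-2.469: |R|=1.04769 >1
So |R|<1 on (-2.4000, 0).

(-2.4000, 0).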